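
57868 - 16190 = 41678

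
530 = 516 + 14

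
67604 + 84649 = 152253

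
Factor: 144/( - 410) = -72/205 = -  2^3*3^2*5^( - 1)*41^( - 1) 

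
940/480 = 1 + 23/24 = 1.96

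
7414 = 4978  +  2436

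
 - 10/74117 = - 1+74107/74117 = -  0.00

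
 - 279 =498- 777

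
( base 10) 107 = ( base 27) 3Q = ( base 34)35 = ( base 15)72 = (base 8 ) 153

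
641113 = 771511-130398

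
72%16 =8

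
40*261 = 10440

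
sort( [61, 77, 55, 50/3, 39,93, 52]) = [ 50/3,39, 52,55,61,  77,  93 ] 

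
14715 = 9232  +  5483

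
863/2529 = 863/2529 = 0.34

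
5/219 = 5/219 = 0.02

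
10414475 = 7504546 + 2909929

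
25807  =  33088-7281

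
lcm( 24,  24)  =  24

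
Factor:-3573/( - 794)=2^( - 1)*3^2 = 9/2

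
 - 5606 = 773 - 6379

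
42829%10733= 10630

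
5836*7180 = 41902480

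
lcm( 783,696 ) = 6264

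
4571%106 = 13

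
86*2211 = 190146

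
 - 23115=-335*69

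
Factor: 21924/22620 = 63/65  =  3^2*5^( - 1)*7^1*13^( - 1)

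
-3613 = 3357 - 6970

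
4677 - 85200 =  - 80523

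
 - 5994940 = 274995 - 6269935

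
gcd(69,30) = 3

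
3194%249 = 206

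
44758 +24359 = 69117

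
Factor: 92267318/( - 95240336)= - 46133659/47620168 = - 2^ (-3 ) * 11^1*13^1*211^(- 1)* 28211^( - 1 )*322613^1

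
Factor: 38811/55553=51/73 = 3^1*17^1*73^( - 1 )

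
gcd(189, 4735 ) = 1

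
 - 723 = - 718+-5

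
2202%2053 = 149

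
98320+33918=132238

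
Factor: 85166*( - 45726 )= -2^2*3^1*97^1* 439^1 * 7621^1 = -  3894300516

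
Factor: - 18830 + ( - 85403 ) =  - 104233^1 = - 104233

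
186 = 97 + 89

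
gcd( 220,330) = 110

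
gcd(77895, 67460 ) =5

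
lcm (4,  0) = 0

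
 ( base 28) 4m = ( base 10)134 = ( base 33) 42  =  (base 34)3W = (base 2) 10000110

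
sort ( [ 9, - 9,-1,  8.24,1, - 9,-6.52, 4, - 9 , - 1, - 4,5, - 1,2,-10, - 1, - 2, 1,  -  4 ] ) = [ - 10, - 9, - 9,-9, - 6.52, - 4, - 4,  -  2, - 1,  -  1 ,-1, - 1, 1, 1,2,4, 5,8.24, 9]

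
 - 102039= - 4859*21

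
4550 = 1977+2573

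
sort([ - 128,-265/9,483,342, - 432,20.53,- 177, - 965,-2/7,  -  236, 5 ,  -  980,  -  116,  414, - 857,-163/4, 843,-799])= [-980,-965,  -  857, - 799, - 432, -236,-177, - 128, - 116, - 163/4, - 265/9,-2/7,5, 20.53, 342,414,483, 843]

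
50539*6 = 303234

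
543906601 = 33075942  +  510830659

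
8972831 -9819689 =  - 846858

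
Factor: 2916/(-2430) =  -2^1*3^1*5^(-1) = - 6/5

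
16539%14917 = 1622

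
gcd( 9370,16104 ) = 2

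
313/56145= 313/56145 = 0.01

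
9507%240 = 147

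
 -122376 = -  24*5099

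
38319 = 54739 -16420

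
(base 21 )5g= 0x79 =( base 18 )6D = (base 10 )121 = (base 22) 5b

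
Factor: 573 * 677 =3^1*191^1 * 677^1 = 387921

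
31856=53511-21655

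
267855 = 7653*35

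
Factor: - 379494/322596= - 2^(  -  1 )*3^( - 1)*103^( - 1)* 727^1 =- 727/618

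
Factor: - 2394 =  - 2^1 * 3^2*7^1 * 19^1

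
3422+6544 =9966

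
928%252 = 172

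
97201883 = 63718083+33483800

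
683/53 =683/53 = 12.89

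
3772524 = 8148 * 463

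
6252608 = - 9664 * ( -647 ) 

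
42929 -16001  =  26928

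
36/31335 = 12/10445 = 0.00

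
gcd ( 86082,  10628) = 2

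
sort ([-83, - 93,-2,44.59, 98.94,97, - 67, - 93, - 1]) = [-93, - 93, - 83, - 67, - 2, - 1, 44.59,  97, 98.94]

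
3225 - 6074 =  - 2849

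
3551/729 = 3551/729 = 4.87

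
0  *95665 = 0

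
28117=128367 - 100250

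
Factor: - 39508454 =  - 2^1*229^1*86263^1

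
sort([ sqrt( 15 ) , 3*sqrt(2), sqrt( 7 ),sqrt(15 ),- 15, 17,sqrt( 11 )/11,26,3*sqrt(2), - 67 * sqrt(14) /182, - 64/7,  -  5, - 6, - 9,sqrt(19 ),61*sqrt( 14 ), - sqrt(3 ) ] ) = [ - 15  ,  -  64/7, - 9, -6, - 5,  -  sqrt( 3 ),- 67*sqrt(14 )/182,sqrt(11)/11,sqrt(7),sqrt( 15 ), sqrt( 15 ),3*sqrt( 2 ),3*sqrt(2), sqrt ( 19),17 , 26, 61*sqrt(14)] 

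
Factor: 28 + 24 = 2^2 * 13^1 = 52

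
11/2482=11/2482 =0.00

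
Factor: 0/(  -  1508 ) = 0^1= 0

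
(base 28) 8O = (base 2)11111000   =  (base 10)248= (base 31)80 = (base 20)C8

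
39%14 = 11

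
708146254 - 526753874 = 181392380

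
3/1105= 3/1105 =0.00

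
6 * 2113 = 12678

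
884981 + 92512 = 977493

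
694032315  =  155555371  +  538476944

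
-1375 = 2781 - 4156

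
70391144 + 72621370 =143012514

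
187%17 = 0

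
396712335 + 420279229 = 816991564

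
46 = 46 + 0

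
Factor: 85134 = 2^1*3^1*7^1*2027^1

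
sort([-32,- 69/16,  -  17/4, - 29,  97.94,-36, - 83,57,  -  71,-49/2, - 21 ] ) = [-83, - 71  , - 36,-32,-29, - 49/2, - 21,  -  69/16, - 17/4,  57 , 97.94]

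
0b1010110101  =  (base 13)414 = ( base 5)10233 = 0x2B5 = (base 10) 693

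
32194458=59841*538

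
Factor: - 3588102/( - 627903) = 2^1*7^1*28477^1*69767^( - 1) =398678/69767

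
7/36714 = 7/36714 = 0.00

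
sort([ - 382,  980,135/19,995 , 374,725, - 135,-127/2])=[ - 382, - 135 ,  -  127/2, 135/19, 374 , 725, 980, 995 ]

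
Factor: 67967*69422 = 2^1*103^1*337^1*67967^1 = 4718405074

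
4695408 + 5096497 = 9791905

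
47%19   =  9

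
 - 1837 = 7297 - 9134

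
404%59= 50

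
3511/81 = 3511/81 = 43.35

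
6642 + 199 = 6841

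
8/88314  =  4/44157 = 0.00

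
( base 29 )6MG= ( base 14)2112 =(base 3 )21211010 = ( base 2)1011001000100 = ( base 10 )5700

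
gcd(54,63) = 9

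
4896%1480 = 456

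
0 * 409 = 0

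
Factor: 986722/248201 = 2^1*11^1*44851^1 * 248201^( - 1 )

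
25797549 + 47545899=73343448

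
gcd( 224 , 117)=1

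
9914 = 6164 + 3750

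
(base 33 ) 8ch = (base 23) h5h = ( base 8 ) 21645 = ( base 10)9125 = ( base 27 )cdq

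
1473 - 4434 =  - 2961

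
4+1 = 5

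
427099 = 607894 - 180795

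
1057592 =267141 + 790451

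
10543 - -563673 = 574216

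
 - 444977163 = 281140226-726117389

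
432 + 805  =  1237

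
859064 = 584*1471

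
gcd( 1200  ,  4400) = 400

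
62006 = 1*62006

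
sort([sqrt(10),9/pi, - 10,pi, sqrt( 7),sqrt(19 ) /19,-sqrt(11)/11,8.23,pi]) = [ - 10,-sqrt (11 ) /11,sqrt( 19 )/19 , sqrt (7),9/pi , pi,pi,sqrt(10),8.23]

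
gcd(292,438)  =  146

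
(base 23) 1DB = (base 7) 2306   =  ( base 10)839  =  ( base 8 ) 1507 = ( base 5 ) 11324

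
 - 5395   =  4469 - 9864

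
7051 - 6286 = 765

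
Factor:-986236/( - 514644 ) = 246559/128661  =  3^( - 1)*13^(-1)* 79^1*3121^1*3299^( - 1) 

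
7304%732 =716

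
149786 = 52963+96823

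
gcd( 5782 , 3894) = 118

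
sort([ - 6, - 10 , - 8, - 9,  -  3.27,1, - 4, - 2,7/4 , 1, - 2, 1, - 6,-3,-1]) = [ - 10, - 9,  -  8 , - 6,-6,-4, - 3.27, - 3,  -  2, - 2, - 1,  1, 1 , 1, 7/4]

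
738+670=1408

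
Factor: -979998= - 2^1*3^1*233^1*701^1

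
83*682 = 56606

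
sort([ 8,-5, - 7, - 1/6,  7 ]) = [ - 7, - 5, - 1/6,7,8 ]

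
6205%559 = 56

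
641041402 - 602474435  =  38566967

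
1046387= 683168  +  363219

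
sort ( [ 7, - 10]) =[-10,7]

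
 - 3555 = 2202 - 5757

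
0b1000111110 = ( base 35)GE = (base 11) 482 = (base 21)167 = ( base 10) 574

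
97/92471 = 97/92471 = 0.00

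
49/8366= 49/8366 =0.01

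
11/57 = 11/57 = 0.19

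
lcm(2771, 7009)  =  119153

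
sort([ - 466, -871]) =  [ - 871, - 466]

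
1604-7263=-5659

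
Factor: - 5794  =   - 2^1*2897^1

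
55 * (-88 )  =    -  4840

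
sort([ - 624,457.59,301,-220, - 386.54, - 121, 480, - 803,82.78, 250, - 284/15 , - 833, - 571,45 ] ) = [ - 833, - 803, - 624, - 571, - 386.54, - 220, - 121, - 284/15, 45, 82.78 , 250, 301, 457.59,480 ] 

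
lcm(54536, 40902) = 163608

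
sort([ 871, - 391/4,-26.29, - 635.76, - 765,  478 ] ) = [ - 765 , - 635.76, - 391/4, - 26.29, 478,871]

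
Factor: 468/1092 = 3/7 =3^1*7^( - 1) 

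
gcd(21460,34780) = 740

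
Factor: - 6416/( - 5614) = 2^3 *7^( -1 ) = 8/7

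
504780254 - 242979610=261800644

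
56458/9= 56458/9  =  6273.11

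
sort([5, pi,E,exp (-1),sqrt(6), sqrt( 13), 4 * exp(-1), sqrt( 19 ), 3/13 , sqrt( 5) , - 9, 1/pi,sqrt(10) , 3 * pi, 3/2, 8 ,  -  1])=[-9, - 1, 3/13,1/pi,exp(  -  1 ), 4 * exp( - 1), 3/2,  sqrt( 5 ),sqrt( 6),E,  pi,  sqrt( 10) , sqrt( 13),sqrt (19),5,8,3*pi]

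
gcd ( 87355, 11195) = 5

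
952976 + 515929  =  1468905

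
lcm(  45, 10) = 90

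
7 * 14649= 102543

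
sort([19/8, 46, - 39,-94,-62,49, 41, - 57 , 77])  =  [ - 94,  -  62, - 57, - 39,19/8, 41,46,49, 77 ]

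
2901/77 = 37 + 52/77 = 37.68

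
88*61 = 5368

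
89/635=89/635 = 0.14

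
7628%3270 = 1088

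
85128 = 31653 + 53475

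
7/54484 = 7/54484 =0.00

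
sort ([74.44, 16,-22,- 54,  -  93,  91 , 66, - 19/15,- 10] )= [ - 93, - 54, - 22, - 10, - 19/15,16, 66, 74.44, 91 ] 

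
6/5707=6/5707  =  0.00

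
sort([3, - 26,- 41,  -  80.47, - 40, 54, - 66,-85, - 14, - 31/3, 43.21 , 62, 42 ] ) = [ - 85, - 80.47, - 66, - 41, - 40, - 26, - 14, - 31/3, 3, 42, 43.21, 54, 62]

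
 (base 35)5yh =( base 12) 42B0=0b1110010100100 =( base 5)213312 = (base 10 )7332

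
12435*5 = 62175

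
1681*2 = 3362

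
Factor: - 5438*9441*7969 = -409129719102 = -2^1*3^2*13^1*613^1*1049^1*2719^1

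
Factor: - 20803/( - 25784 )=2^( - 3)*11^( - 1 )*71^1 = 71/88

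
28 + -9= 19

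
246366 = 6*41061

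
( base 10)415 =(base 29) e9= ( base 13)25C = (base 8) 637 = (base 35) BU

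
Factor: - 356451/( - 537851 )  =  3^1*131^1*593^( - 1) = 393/593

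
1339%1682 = 1339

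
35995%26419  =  9576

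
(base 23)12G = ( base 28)l3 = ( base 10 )591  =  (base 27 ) LO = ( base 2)1001001111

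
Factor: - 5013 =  - 3^2*557^1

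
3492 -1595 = 1897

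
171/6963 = 57/2321 = 0.02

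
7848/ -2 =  - 3924 + 0/1 = - 3924.00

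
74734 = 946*79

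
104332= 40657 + 63675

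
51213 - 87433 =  - 36220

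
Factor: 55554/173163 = 94/293 = 2^1*47^1 * 293^( - 1 ) 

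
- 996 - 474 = -1470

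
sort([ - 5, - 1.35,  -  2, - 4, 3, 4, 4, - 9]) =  [ - 9, -5, - 4,- 2, - 1.35,3,4, 4 ] 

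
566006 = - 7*( - 80858 ) 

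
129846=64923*2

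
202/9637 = 202/9637 = 0.02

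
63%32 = 31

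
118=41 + 77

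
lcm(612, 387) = 26316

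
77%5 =2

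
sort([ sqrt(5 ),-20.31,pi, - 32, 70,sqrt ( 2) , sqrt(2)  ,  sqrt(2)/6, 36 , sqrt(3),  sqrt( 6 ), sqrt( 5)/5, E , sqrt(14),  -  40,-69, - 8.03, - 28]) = [ -69, - 40 , - 32 ,-28, - 20.31, - 8.03, sqrt ( 2)/6,sqrt( 5 ) /5,sqrt(2 ),sqrt( 2 ), sqrt ( 3) , sqrt(5),sqrt(6 ),E,pi, sqrt(14 ),36, 70]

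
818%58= 6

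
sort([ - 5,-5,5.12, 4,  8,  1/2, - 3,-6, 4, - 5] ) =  [-6,-5, - 5  , - 5, - 3, 1/2,4,4, 5.12,  8 ] 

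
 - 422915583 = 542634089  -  965549672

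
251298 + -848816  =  -597518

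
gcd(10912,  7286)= 2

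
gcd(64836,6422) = 2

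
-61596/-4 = 15399/1 =15399.00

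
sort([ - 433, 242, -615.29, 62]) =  [ - 615.29, - 433, 62,  242 ] 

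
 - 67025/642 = -105 + 385/642 = -  104.40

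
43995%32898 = 11097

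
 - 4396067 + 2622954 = -1773113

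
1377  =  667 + 710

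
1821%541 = 198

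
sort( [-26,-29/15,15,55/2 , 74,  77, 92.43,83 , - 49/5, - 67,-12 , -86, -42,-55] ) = [-86 , - 67, - 55,-42, - 26,  -  12, - 49/5, - 29/15, 15,55/2 , 74, 77, 83, 92.43 ] 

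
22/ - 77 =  - 1  +  5/7 = - 0.29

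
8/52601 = 8/52601 = 0.00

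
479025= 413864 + 65161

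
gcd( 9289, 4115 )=1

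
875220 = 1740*503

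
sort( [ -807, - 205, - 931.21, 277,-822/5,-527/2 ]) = [ - 931.21, - 807, - 527/2, - 205, - 822/5,277] 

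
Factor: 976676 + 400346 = 2^1 * 688511^1 = 1377022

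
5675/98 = 5675/98 = 57.91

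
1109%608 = 501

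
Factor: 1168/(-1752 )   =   - 2^1*3^(  -  1) = -2/3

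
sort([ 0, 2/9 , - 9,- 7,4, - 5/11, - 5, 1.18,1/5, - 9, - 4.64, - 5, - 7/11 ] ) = [-9, - 9 , - 7, - 5,-5, - 4.64, - 7/11 , - 5/11,0,  1/5,2/9, 1.18, 4] 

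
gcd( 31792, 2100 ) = 4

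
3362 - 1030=2332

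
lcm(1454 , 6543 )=13086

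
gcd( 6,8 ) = 2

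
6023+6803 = 12826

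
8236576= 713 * 11552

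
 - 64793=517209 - 582002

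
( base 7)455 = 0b11101100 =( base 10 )236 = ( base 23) A6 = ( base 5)1421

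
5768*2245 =12949160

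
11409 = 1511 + 9898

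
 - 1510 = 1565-3075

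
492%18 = 6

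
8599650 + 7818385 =16418035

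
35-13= 22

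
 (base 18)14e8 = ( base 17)189a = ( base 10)7388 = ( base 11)5607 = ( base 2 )1110011011100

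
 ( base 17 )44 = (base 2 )1001000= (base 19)3f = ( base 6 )200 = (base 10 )72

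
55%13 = 3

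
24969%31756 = 24969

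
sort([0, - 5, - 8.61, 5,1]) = [ - 8.61, - 5,0,1,5 ]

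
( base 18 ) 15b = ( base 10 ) 425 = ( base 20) 115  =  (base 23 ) ib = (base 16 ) 1a9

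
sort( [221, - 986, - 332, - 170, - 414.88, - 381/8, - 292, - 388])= [ - 986, - 414.88, - 388,-332, - 292, - 170, - 381/8,  221 ]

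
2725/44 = 2725/44= 61.93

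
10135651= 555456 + 9580195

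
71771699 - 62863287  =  8908412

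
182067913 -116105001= 65962912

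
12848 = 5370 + 7478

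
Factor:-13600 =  - 2^5*5^2*17^1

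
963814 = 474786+489028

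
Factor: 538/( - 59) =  - 2^1*59^( - 1 )*269^1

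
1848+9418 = 11266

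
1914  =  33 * 58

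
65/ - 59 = - 65/59 = - 1.10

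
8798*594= 5226012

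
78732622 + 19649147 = 98381769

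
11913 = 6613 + 5300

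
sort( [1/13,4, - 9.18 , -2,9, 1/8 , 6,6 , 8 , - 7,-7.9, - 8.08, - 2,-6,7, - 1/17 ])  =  [-9.18,  -  8.08, - 7.9, - 7, - 6, - 2, -2, - 1/17,1/13, 1/8, 4,6, 6, 7,8, 9 ] 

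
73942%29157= 15628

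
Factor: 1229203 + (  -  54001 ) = 1175202 = 2^1*3^3*7^1*3109^1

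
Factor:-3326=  - 2^1*1663^1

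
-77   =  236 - 313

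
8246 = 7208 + 1038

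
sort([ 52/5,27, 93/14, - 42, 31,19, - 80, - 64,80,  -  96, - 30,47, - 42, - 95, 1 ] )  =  [ - 96, - 95, - 80, - 64, - 42 , - 42, - 30,1,93/14, 52/5,19,27,  31,47, 80] 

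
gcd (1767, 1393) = 1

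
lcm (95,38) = 190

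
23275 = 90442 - 67167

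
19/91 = 19/91 = 0.21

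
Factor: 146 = 2^1*73^1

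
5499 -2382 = 3117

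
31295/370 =6259/74 = 84.58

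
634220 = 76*8345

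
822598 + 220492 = 1043090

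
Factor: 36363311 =337^1*107903^1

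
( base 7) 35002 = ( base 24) FBG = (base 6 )105144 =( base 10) 8920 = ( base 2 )10001011011000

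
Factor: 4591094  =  2^1*2295547^1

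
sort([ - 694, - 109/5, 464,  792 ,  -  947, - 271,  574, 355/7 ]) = [ - 947, - 694, - 271, - 109/5,355/7, 464, 574,792 ] 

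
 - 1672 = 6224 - 7896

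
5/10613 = 5/10613= 0.00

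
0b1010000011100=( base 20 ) CH8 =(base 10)5148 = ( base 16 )141c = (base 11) 3960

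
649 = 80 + 569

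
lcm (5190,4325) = 25950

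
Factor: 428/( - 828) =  -3^( - 2)*23^ ( - 1)*107^1 =-  107/207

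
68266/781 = 6206/71 = 87.41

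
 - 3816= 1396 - 5212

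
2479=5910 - 3431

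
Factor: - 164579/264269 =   -  31^1*5309^1* 264269^ ( - 1 )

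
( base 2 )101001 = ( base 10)41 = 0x29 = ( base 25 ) 1g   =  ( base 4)221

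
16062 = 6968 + 9094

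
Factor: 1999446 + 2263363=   4262809 = 59^1*72251^1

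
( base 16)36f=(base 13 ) 528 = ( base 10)879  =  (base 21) 1ki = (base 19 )285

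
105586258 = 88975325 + 16610933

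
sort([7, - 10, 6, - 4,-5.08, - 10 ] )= [ -10,-10, - 5.08, - 4, 6,7 ] 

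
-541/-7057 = 541/7057 = 0.08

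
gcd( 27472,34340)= 6868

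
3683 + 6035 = 9718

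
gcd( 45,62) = 1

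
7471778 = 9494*787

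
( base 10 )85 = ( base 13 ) 67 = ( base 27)34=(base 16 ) 55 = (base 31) 2n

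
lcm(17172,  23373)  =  841428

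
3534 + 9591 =13125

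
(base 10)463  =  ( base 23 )K3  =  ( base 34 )dl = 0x1cf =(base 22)L1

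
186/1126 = 93/563 = 0.17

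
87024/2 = 43512 = 43512.00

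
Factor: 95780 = 2^2*  5^1*4789^1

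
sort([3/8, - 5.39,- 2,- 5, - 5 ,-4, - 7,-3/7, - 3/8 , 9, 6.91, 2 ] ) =[-7,-5.39,-5,-5, - 4, - 2, - 3/7, - 3/8,3/8,2 , 6.91, 9 ]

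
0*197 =0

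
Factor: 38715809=11^1 * 139^1 * 25321^1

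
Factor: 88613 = 7^1 * 12659^1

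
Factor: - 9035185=-5^1*1807037^1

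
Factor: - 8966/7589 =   -  2^1 * 4483^1*7589^( - 1 )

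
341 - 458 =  - 117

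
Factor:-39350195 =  - 5^1*907^1*8677^1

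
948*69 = 65412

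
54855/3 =18285 = 18285.00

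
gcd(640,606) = 2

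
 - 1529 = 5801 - 7330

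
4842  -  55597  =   - 50755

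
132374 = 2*66187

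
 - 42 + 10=- 32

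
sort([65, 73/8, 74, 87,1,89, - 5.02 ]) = [ - 5.02,1,73/8,65,74,  87,89 ] 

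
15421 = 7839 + 7582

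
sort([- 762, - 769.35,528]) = [  -  769.35, - 762 , 528 ]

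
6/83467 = 6/83467  =  0.00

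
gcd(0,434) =434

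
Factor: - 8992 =  -  2^5*281^1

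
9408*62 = 583296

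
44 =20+24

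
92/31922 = 46/15961=0.00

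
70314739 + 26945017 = 97259756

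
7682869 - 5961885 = 1720984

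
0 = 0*49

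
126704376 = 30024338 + 96680038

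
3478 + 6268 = 9746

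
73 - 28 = 45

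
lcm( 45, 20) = 180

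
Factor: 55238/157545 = 2^1 * 3^( - 4 )*5^( - 1)*71^1 = 142/405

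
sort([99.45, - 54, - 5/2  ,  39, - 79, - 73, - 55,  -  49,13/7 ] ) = [ - 79,-73, - 55, - 54,-49, - 5/2,13/7,39,99.45 ] 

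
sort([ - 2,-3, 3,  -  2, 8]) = [ - 3, - 2, - 2, 3,8]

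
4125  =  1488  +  2637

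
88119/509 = 88119/509 = 173.12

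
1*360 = 360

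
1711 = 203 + 1508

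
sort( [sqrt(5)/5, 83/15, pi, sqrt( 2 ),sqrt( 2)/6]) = [sqrt(2)/6, sqrt(5)/5,sqrt(2 ),pi, 83/15]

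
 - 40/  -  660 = 2/33 =0.06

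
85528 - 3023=82505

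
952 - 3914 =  - 2962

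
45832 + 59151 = 104983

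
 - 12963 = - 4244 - 8719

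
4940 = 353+4587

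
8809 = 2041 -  - 6768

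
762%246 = 24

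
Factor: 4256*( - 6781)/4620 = -1030712/165= - 2^3*3^(  -  1)*5^(-1 )*11^( - 1) * 19^1 * 6781^1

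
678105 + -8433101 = - 7754996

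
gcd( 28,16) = 4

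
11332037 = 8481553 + 2850484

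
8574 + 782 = 9356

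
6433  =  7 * 919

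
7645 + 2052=9697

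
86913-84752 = 2161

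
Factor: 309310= 2^1*5^1 * 30931^1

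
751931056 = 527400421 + 224530635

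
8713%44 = 1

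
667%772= 667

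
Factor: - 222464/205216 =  - 632/583 = - 2^3*11^( - 1)*53^( - 1)*79^1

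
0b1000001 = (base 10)65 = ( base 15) 45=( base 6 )145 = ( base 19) 38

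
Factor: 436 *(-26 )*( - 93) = 2^3 * 3^1*13^1*31^1*109^1 = 1054248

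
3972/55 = 72+12/55 = 72.22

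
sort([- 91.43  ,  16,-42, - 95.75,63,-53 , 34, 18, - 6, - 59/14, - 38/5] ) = [ - 95.75, - 91.43 , - 53, - 42, - 38/5, - 6 , - 59/14,16,18,34,63 ] 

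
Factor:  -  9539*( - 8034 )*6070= 2^2*3^1*  5^1*13^1*103^1 * 607^1*9539^1 =465182498820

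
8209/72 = 8209/72  =  114.01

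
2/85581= 2/85581 = 0.00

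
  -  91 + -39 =-130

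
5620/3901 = 5620/3901 = 1.44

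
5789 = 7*827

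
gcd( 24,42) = 6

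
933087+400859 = 1333946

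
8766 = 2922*3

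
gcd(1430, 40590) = 110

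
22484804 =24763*908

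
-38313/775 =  - 38313/775 = - 49.44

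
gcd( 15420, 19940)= 20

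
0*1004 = 0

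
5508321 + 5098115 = 10606436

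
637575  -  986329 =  - 348754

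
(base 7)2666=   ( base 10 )1028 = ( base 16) 404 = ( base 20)2b8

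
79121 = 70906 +8215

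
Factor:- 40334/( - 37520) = 43/40=2^ (-3)*5^( - 1 )*43^1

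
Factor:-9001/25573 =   -  107^(-1)*239^(- 1)*9001^1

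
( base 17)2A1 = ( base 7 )2120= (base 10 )749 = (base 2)1011101101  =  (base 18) 25B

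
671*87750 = 58880250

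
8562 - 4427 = 4135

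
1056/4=264=264.00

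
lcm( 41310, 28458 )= 1280610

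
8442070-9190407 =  - 748337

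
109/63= 1 + 46/63 = 1.73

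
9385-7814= 1571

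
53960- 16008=37952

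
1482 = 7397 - 5915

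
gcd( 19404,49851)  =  9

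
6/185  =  6/185  =  0.03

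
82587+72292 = 154879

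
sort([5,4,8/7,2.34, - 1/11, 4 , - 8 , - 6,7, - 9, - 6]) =[ -9, - 8 , - 6, - 6 ,- 1/11,8/7, 2.34 , 4, 4,5, 7 ]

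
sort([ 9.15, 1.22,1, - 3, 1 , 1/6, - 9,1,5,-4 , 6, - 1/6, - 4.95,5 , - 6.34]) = [ - 9,-6.34, - 4.95, - 4, - 3, - 1/6,1/6,1,1,1,1.22 , 5,5,6, 9.15]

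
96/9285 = 32/3095=0.01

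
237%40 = 37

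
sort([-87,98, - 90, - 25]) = [ - 90, - 87,  -  25, 98 ] 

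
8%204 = 8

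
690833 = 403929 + 286904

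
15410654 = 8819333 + 6591321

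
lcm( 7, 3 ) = 21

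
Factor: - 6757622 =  - 2^1*43^1*78577^1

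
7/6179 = 7/6179 = 0.00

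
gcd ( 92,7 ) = 1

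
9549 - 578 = 8971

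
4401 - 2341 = 2060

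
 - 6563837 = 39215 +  - 6603052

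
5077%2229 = 619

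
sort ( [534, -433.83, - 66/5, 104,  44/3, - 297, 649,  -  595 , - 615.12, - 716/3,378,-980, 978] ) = [ - 980,-615.12, - 595, - 433.83,-297, - 716/3, - 66/5,44/3,104,378,534,649,978]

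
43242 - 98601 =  - 55359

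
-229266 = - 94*2439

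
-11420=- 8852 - 2568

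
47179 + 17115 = 64294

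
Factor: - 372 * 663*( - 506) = 2^3*3^2*11^1*13^1*17^1*23^1*31^1= 124797816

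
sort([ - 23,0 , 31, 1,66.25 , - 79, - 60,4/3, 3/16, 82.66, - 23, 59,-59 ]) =[ - 79, - 60, - 59, - 23,  -  23,0, 3/16, 1, 4/3,  31, 59, 66.25 , 82.66]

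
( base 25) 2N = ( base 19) 3G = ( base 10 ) 73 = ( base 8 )111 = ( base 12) 61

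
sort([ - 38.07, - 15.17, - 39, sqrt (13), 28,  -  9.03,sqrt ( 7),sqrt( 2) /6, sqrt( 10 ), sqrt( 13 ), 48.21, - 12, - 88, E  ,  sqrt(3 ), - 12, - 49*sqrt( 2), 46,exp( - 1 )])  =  [ -88, - 49*sqrt (2 ),-39, - 38.07, - 15.17  , - 12,- 12, - 9.03, sqrt( 2)/6,exp( - 1 ) , sqrt(3),  sqrt(7 ), E,sqrt( 10), sqrt( 13 ),  sqrt (13 ),28, 46,  48.21 ]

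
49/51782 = 49/51782= 0.00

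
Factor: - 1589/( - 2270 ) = 7/10 = 2^( - 1)*5^ ( - 1 )*7^1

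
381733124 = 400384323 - 18651199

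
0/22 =0 = 0.00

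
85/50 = 1 + 7/10=1.70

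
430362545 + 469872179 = 900234724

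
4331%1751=829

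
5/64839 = 5/64839=0.00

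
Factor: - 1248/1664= - 3/4 = - 2^( - 2)*3^1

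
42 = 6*7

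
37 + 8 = 45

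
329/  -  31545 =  - 329/31545 = - 0.01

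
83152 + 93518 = 176670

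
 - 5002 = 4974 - 9976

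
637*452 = 287924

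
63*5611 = 353493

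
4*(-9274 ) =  - 37096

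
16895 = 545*31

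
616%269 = 78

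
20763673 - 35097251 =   -  14333578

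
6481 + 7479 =13960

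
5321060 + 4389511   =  9710571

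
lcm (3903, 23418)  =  23418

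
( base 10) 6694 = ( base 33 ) 64S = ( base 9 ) 10157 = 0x1A26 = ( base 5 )203234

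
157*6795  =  1066815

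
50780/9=50780/9=5642.22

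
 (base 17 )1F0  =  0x220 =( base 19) 19C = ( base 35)fj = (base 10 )544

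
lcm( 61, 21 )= 1281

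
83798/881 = 95 + 103/881  =  95.12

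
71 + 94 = 165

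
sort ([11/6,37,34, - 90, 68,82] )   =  [ - 90,  11/6, 34, 37,68 , 82] 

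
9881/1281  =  9881/1281 = 7.71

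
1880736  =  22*85488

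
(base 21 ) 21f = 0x396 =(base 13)558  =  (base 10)918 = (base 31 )TJ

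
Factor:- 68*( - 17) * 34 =39304 = 2^3*17^3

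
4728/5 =945+3/5= 945.60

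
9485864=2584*3671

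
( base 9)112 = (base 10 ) 92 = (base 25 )3h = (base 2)1011100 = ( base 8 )134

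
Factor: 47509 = 7^1 *11^1*617^1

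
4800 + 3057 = 7857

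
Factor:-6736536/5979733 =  - 2^3 * 3^2*17^(  -  1)*93563^1*351749^( - 1)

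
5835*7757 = 45262095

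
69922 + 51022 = 120944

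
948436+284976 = 1233412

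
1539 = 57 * 27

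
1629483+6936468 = 8565951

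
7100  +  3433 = 10533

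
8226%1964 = 370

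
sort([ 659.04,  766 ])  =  [ 659.04,766]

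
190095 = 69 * 2755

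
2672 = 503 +2169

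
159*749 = 119091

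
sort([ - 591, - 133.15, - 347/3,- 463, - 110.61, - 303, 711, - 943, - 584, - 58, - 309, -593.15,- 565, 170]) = [ - 943, - 593.15, - 591, - 584, - 565,-463, - 309, - 303, - 133.15, - 347/3 , - 110.61, - 58,170, 711 ] 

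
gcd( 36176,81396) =9044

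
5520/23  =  240 = 240.00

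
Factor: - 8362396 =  - 2^2*7^1*101^1*2957^1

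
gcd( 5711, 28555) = 5711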